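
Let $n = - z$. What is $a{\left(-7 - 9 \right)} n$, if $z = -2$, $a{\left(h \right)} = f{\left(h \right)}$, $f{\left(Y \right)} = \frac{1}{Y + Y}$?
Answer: $- \frac{1}{16} \approx -0.0625$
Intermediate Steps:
$f{\left(Y \right)} = \frac{1}{2 Y}$
$a{\left(h \right)} = \frac{1}{2 h}$
$n = 2$ ($n = \left(-1\right) \left(-2\right) = 2$)
$a{\left(-7 - 9 \right)} n = \frac{1}{2 \left(-7 - 9\right)} 2 = \frac{1}{2 \left(-16\right)} 2 = \frac{1}{2} \left(- \frac{1}{16}\right) 2 = \left(- \frac{1}{32}\right) 2 = - \frac{1}{16}$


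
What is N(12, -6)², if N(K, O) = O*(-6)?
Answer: 1296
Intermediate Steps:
N(K, O) = -6*O
N(12, -6)² = (-6*(-6))² = 36² = 1296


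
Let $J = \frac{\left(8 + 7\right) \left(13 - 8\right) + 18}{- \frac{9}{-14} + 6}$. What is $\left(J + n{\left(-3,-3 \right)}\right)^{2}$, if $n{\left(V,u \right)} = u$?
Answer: $121$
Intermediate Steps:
$J = 14$ ($J = \frac{15 \cdot 5 + 18}{\left(-9\right) \left(- \frac{1}{14}\right) + 6} = \frac{75 + 18}{\frac{9}{14} + 6} = \frac{93}{\frac{93}{14}} = 93 \cdot \frac{14}{93} = 14$)
$\left(J + n{\left(-3,-3 \right)}\right)^{2} = \left(14 - 3\right)^{2} = 11^{2} = 121$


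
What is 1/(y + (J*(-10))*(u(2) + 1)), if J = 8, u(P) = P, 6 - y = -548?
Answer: 1/314 ≈ 0.0031847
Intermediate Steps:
y = 554 (y = 6 - 1*(-548) = 6 + 548 = 554)
1/(y + (J*(-10))*(u(2) + 1)) = 1/(554 + (8*(-10))*(2 + 1)) = 1/(554 - 80*3) = 1/(554 - 240) = 1/314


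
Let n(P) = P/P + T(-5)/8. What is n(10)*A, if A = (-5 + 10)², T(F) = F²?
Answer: 825/8 ≈ 103.13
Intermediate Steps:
n(P) = 33/8 (n(P) = P/P + (-5)²/8 = 1 + 25*(⅛) = 1 + 25/8 = 33/8)
A = 25 (A = 5² = 25)
n(10)*A = (33/8)*25 = 825/8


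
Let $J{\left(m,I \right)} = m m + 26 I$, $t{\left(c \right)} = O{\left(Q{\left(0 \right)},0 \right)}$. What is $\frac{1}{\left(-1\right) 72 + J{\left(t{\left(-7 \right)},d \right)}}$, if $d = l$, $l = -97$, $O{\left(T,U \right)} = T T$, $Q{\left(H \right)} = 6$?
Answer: $- \frac{1}{1298} \approx -0.00077042$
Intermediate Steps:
$O{\left(T,U \right)} = T^{2}$
$t{\left(c \right)} = 36$ ($t{\left(c \right)} = 6^{2} = 36$)
$d = -97$
$J{\left(m,I \right)} = m^{2} + 26 I$
$\frac{1}{\left(-1\right) 72 + J{\left(t{\left(-7 \right)},d \right)}} = \frac{1}{\left(-1\right) 72 + \left(36^{2} + 26 \left(-97\right)\right)} = \frac{1}{-72 + \left(1296 - 2522\right)} = \frac{1}{-72 - 1226} = \frac{1}{-1298} = - \frac{1}{1298}$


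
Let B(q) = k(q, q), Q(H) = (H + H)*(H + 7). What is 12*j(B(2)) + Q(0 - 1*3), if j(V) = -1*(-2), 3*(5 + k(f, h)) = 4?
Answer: 0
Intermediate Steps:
Q(H) = 2*H*(7 + H) (Q(H) = (2*H)*(7 + H) = 2*H*(7 + H))
k(f, h) = -11/3 (k(f, h) = -5 + (1/3)*4 = -5 + 4/3 = -11/3)
B(q) = -11/3
j(V) = 2
12*j(B(2)) + Q(0 - 1*3) = 12*2 + 2*(0 - 1*3)*(7 + (0 - 1*3)) = 24 + 2*(0 - 3)*(7 + (0 - 3)) = 24 + 2*(-3)*(7 - 3) = 24 + 2*(-3)*4 = 24 - 24 = 0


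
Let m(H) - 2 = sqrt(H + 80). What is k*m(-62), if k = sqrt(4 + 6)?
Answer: sqrt(10)*(2 + 3*sqrt(2)) ≈ 19.741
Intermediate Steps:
m(H) = 2 + sqrt(80 + H) (m(H) = 2 + sqrt(H + 80) = 2 + sqrt(80 + H))
k = sqrt(10) ≈ 3.1623
k*m(-62) = sqrt(10)*(2 + sqrt(80 - 62)) = sqrt(10)*(2 + sqrt(18)) = sqrt(10)*(2 + 3*sqrt(2))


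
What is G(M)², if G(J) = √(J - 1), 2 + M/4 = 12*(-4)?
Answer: -201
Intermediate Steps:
M = -200 (M = -8 + 4*(12*(-4)) = -8 + 4*(-48) = -8 - 192 = -200)
G(J) = √(-1 + J)
G(M)² = (√(-1 - 200))² = (√(-201))² = (I*√201)² = -201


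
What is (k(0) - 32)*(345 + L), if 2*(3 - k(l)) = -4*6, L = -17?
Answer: -5576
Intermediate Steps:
k(l) = 15 (k(l) = 3 - (-2)*6 = 3 - ½*(-24) = 3 + 12 = 15)
(k(0) - 32)*(345 + L) = (15 - 32)*(345 - 17) = -17*328 = -5576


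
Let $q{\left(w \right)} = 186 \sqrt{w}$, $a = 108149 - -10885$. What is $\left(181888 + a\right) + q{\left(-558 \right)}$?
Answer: $300922 + 558 i \sqrt{62} \approx 3.0092 \cdot 10^{5} + 4393.7 i$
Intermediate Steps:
$a = 119034$ ($a = 108149 + 10885 = 119034$)
$\left(181888 + a\right) + q{\left(-558 \right)} = \left(181888 + 119034\right) + 186 \sqrt{-558} = 300922 + 186 \cdot 3 i \sqrt{62} = 300922 + 558 i \sqrt{62}$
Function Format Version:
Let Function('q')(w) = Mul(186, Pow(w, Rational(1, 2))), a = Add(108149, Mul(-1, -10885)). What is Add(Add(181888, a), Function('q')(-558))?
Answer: Add(300922, Mul(558, I, Pow(62, Rational(1, 2)))) ≈ Add(3.0092e+5, Mul(4393.7, I))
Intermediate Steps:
a = 119034 (a = Add(108149, 10885) = 119034)
Add(Add(181888, a), Function('q')(-558)) = Add(Add(181888, 119034), Mul(186, Pow(-558, Rational(1, 2)))) = Add(300922, Mul(186, Mul(3, I, Pow(62, Rational(1, 2))))) = Add(300922, Mul(558, I, Pow(62, Rational(1, 2))))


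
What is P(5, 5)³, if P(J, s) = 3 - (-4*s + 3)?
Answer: 8000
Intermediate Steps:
P(J, s) = 4*s (P(J, s) = 3 - (3 - 4*s) = 3 + (-3 + 4*s) = 4*s)
P(5, 5)³ = (4*5)³ = 20³ = 8000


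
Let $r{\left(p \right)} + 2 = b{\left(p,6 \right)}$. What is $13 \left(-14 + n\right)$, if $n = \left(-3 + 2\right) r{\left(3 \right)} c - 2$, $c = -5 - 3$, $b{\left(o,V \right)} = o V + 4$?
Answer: $1872$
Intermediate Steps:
$b{\left(o,V \right)} = 4 + V o$ ($b{\left(o,V \right)} = V o + 4 = 4 + V o$)
$r{\left(p \right)} = 2 + 6 p$ ($r{\left(p \right)} = -2 + \left(4 + 6 p\right) = 2 + 6 p$)
$c = -8$
$n = 158$ ($n = \left(-3 + 2\right) \left(2 + 6 \cdot 3\right) \left(-8\right) - 2 = - (2 + 18) \left(-8\right) - 2 = \left(-1\right) 20 \left(-8\right) - 2 = \left(-20\right) \left(-8\right) - 2 = 160 - 2 = 158$)
$13 \left(-14 + n\right) = 13 \left(-14 + 158\right) = 13 \cdot 144 = 1872$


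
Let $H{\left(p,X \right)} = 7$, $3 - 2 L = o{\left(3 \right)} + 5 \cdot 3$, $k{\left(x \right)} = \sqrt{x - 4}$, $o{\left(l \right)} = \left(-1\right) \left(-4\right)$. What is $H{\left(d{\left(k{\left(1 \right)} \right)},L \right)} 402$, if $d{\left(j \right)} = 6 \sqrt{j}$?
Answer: $2814$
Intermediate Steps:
$o{\left(l \right)} = 4$
$k{\left(x \right)} = \sqrt{-4 + x}$
$L = -8$ ($L = \frac{3}{2} - \frac{4 + 5 \cdot 3}{2} = \frac{3}{2} - \frac{4 + 15}{2} = \frac{3}{2} - \frac{19}{2} = -8$)
$H{\left(d{\left(k{\left(1 \right)} \right)},L \right)} 402 = 7 \cdot 402 = 2814$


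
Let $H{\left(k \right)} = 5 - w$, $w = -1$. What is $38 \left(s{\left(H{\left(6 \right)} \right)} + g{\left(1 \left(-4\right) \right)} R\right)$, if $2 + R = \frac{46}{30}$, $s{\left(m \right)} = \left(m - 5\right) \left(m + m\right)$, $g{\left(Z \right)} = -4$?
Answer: $\frac{7904}{15} \approx 526.93$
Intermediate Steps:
$H{\left(k \right)} = 6$ ($H{\left(k \right)} = 5 - -1 = 5 + 1 = 6$)
$s{\left(m \right)} = 2 m \left(-5 + m\right)$ ($s{\left(m \right)} = \left(-5 + m\right) 2 m = 2 m \left(-5 + m\right)$)
$R = - \frac{7}{15}$ ($R = -2 + \frac{46}{30} = -2 + 46 \cdot \frac{1}{30} = -2 + \frac{23}{15} = - \frac{7}{15} \approx -0.46667$)
$38 \left(s{\left(H{\left(6 \right)} \right)} + g{\left(1 \left(-4\right) \right)} R\right) = 38 \left(2 \cdot 6 \left(-5 + 6\right) - - \frac{28}{15}\right) = 38 \left(2 \cdot 6 \cdot 1 + \frac{28}{15}\right) = 38 \left(12 + \frac{28}{15}\right) = 38 \cdot \frac{208}{15} = \frac{7904}{15}$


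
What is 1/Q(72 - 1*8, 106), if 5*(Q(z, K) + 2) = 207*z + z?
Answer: 5/13302 ≈ 0.00037588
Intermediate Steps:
Q(z, K) = -2 + 208*z/5 (Q(z, K) = -2 + (207*z + z)/5 = -2 + (208*z)/5 = -2 + 208*z/5)
1/Q(72 - 1*8, 106) = 1/(-2 + 208*(72 - 1*8)/5) = 1/(-2 + 208*(72 - 8)/5) = 1/(-2 + (208/5)*64) = 1/(-2 + 13312/5) = 1/(13302/5) = 5/13302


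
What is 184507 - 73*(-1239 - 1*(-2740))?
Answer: 74934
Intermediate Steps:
184507 - 73*(-1239 - 1*(-2740)) = 184507 - 73*(-1239 + 2740) = 184507 - 73*1501 = 184507 - 1*109573 = 184507 - 109573 = 74934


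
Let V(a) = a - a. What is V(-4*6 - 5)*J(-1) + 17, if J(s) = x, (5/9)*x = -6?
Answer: 17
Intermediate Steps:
x = -54/5 (x = (9/5)*(-6) = -54/5 ≈ -10.800)
J(s) = -54/5
V(a) = 0
V(-4*6 - 5)*J(-1) + 17 = 0*(-54/5) + 17 = 0 + 17 = 17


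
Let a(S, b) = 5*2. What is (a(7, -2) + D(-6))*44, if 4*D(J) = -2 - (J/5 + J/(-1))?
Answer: 1826/5 ≈ 365.20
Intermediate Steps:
a(S, b) = 10
D(J) = -½ + J/5 (D(J) = (-2 - (J/5 + J/(-1)))/4 = (-2 - (J*(⅕) + J*(-1)))/4 = (-2 - (J/5 - J))/4 = (-2 - (-4)*J/5)/4 = (-2 + 4*J/5)/4 = -½ + J/5)
(a(7, -2) + D(-6))*44 = (10 + (-½ + (⅕)*(-6)))*44 = (10 + (-½ - 6/5))*44 = (10 - 17/10)*44 = (83/10)*44 = 1826/5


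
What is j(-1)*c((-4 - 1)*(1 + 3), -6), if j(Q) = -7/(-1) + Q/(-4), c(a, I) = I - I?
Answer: 0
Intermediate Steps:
c(a, I) = 0
j(Q) = 7 - Q/4 (j(Q) = -7*(-1) + Q*(-1/4) = 7 - Q/4)
j(-1)*c((-4 - 1)*(1 + 3), -6) = (7 - 1/4*(-1))*0 = (7 + 1/4)*0 = (29/4)*0 = 0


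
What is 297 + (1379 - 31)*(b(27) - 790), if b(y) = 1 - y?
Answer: -1099671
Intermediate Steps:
297 + (1379 - 31)*(b(27) - 790) = 297 + (1379 - 31)*((1 - 1*27) - 790) = 297 + 1348*((1 - 27) - 790) = 297 + 1348*(-26 - 790) = 297 + 1348*(-816) = 297 - 1099968 = -1099671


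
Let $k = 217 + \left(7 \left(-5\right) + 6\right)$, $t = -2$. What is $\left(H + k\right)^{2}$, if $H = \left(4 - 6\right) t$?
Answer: $36864$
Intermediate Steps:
$H = 4$ ($H = \left(4 - 6\right) \left(-2\right) = \left(-2\right) \left(-2\right) = 4$)
$k = 188$ ($k = 217 + \left(-35 + 6\right) = 217 - 29 = 188$)
$\left(H + k\right)^{2} = \left(4 + 188\right)^{2} = 192^{2} = 36864$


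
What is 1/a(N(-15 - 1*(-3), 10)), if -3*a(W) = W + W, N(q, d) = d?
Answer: -3/20 ≈ -0.15000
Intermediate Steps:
a(W) = -2*W/3 (a(W) = -(W + W)/3 = -2*W/3)
1/a(N(-15 - 1*(-3), 10)) = 1/(-2/3*10) = 1/(-20/3) = -3/20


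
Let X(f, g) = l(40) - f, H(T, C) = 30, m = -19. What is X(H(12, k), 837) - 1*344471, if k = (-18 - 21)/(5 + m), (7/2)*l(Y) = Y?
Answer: -2411427/7 ≈ -3.4449e+5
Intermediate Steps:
l(Y) = 2*Y/7
k = 39/14 (k = (-18 - 21)/(5 - 19) = -39/(-14) = -39*(-1/14) = 39/14 ≈ 2.7857)
X(f, g) = 80/7 - f (X(f, g) = (2/7)*40 - f = 80/7 - f)
X(H(12, k), 837) - 1*344471 = (80/7 - 1*30) - 1*344471 = (80/7 - 30) - 344471 = -130/7 - 344471 = -2411427/7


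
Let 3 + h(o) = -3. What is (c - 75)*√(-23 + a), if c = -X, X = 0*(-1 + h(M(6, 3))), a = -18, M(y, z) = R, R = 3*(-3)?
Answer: -75*I*√41 ≈ -480.23*I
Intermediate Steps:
R = -9
M(y, z) = -9
h(o) = -6 (h(o) = -3 - 3 = -6)
X = 0 (X = 0*(-1 - 6) = 0*(-7) = 0)
c = 0 (c = -1*0 = 0)
(c - 75)*√(-23 + a) = (0 - 75)*√(-23 - 18) = -75*I*√41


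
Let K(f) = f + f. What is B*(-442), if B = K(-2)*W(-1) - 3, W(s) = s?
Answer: -442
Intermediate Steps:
K(f) = 2*f
B = 1 (B = (2*(-2))*(-1) - 3 = -4*(-1) - 3 = 4 - 3 = 1)
B*(-442) = 1*(-442) = -442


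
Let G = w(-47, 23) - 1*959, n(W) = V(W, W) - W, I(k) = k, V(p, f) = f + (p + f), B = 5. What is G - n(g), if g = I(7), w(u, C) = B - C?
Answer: -991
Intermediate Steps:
w(u, C) = 5 - C
V(p, f) = p + 2*f (V(p, f) = f + (f + p) = p + 2*f)
g = 7
n(W) = 2*W (n(W) = (W + 2*W) - W = 3*W - W = 2*W)
G = -977 (G = (5 - 1*23) - 1*959 = (5 - 23) - 959 = -18 - 959 = -977)
G - n(g) = -977 - 2*7 = -977 - 1*14 = -977 - 14 = -991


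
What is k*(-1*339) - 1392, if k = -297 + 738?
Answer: -150891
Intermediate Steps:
k = 441
k*(-1*339) - 1392 = 441*(-1*339) - 1392 = 441*(-339) - 1392 = -149499 - 1392 = -150891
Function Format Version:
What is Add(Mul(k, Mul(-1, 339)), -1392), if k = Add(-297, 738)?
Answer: -150891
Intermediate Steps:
k = 441
Add(Mul(k, Mul(-1, 339)), -1392) = Add(Mul(441, Mul(-1, 339)), -1392) = Add(Mul(441, -339), -1392) = Add(-149499, -1392) = -150891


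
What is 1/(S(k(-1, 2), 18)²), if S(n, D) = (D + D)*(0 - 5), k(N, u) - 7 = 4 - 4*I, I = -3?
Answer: 1/32400 ≈ 3.0864e-5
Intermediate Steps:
k(N, u) = 23 (k(N, u) = 7 + (4 - 4*(-3)) = 7 + (4 + 12) = 7 + 16 = 23)
S(n, D) = -10*D (S(n, D) = (2*D)*(-5) = -10*D)
1/(S(k(-1, 2), 18)²) = 1/((-10*18)²) = 1/((-180)²) = 1/32400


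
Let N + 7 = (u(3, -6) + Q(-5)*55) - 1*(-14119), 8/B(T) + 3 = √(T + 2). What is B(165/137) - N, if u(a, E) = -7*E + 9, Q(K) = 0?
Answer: -5624355/397 - 4*√60143/397 ≈ -14170.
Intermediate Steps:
u(a, E) = 9 - 7*E
B(T) = 8/(-3 + √(2 + T)) (B(T) = 8/(-3 + √(T + 2)) = 8/(-3 + √(2 + T)))
N = 14163 (N = -7 + (((9 - 7*(-6)) + 0*55) - 1*(-14119)) = -7 + (((9 + 42) + 0) + 14119) = -7 + ((51 + 0) + 14119) = -7 + (51 + 14119) = -7 + 14170 = 14163)
B(165/137) - N = 8/(-3 + √(2 + 165/137)) - 1*14163 = 8/(-3 + √(2 + 165*(1/137))) - 14163 = 8/(-3 + √(2 + 165/137)) - 14163 = 8/(-3 + √(439/137)) - 14163 = 8/(-3 + √60143/137) - 14163 = -14163 + 8/(-3 + √60143/137)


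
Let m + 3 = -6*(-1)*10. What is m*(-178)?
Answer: -10146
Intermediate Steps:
m = 57 (m = -3 - 6*(-1)*10 = -3 + 6*10 = -3 + 60 = 57)
m*(-178) = 57*(-178) = -10146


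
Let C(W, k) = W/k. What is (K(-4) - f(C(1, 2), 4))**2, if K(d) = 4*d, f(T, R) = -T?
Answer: 961/4 ≈ 240.25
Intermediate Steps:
(K(-4) - f(C(1, 2), 4))**2 = (4*(-4) - (-1)*1/2)**2 = (-16 - (-1)*1*(1/2))**2 = (-16 - (-1)/2)**2 = (-16 - 1*(-1/2))**2 = (-16 + 1/2)**2 = (-31/2)**2 = 961/4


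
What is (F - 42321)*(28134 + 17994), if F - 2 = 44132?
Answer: 83630064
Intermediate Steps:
F = 44134 (F = 2 + 44132 = 44134)
(F - 42321)*(28134 + 17994) = (44134 - 42321)*(28134 + 17994) = 1813*46128 = 83630064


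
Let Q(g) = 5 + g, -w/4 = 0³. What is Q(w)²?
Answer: 25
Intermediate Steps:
w = 0 (w = -4*0³ = -4*0 = 0)
Q(w)² = (5 + 0)² = 5² = 25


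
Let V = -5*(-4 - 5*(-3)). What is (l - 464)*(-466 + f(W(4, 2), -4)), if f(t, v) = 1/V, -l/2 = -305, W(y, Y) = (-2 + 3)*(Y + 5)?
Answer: -3742126/55 ≈ -68039.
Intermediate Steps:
W(y, Y) = 5 + Y (W(y, Y) = 1*(5 + Y) = 5 + Y)
l = 610 (l = -2*(-305) = 610)
V = -55 (V = -5*(-4 + 15) = -5*11 = -55)
f(t, v) = -1/55 (f(t, v) = 1/(-55) = -1/55)
(l - 464)*(-466 + f(W(4, 2), -4)) = (610 - 464)*(-466 - 1/55) = 146*(-25631/55) = -3742126/55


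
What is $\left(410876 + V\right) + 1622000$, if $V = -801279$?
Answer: $1231597$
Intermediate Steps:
$\left(410876 + V\right) + 1622000 = \left(410876 - 801279\right) + 1622000 = -390403 + 1622000 = 1231597$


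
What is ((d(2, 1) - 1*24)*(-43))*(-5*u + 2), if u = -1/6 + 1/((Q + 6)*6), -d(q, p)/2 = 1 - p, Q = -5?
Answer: 2064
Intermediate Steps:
d(q, p) = -2 + 2*p (d(q, p) = -2*(1 - p) = -2 + 2*p)
u = 0 (u = -1/6 + 1/((-5 + 6)*6) = -1*⅙ + (⅙)/1 = -⅙ + 1*(⅙) = -⅙ + ⅙ = 0)
((d(2, 1) - 1*24)*(-43))*(-5*u + 2) = (((-2 + 2*1) - 1*24)*(-43))*(-5*0 + 2) = (((-2 + 2) - 24)*(-43))*(0 + 2) = ((0 - 24)*(-43))*2 = -24*(-43)*2 = 1032*2 = 2064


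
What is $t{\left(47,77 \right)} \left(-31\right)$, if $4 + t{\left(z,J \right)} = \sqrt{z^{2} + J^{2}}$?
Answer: $124 - 31 \sqrt{8138} \approx -2672.5$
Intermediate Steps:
$t{\left(z,J \right)} = -4 + \sqrt{J^{2} + z^{2}}$ ($t{\left(z,J \right)} = -4 + \sqrt{z^{2} + J^{2}} = -4 + \sqrt{J^{2} + z^{2}}$)
$t{\left(47,77 \right)} \left(-31\right) = \left(-4 + \sqrt{77^{2} + 47^{2}}\right) \left(-31\right) = \left(-4 + \sqrt{5929 + 2209}\right) \left(-31\right) = \left(-4 + \sqrt{8138}\right) \left(-31\right) = 124 - 31 \sqrt{8138}$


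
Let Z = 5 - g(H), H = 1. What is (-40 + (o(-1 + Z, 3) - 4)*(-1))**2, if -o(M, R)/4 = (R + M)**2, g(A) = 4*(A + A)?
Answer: 1024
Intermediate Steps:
g(A) = 8*A (g(A) = 4*(2*A) = 8*A)
Z = -3 (Z = 5 - 8 = -3)
o(M, R) = -4*(M + R)**2 (o(M, R) = -4*(R + M)**2 = -4*(M + R)**2)
(-40 + (o(-1 + Z, 3) - 4)*(-1))**2 = (-40 + (-4*((-1 - 3) + 3)**2 - 4)*(-1))**2 = (-40 + (-4*(-4 + 3)**2 - 4)*(-1))**2 = (-40 + (-4*(-1)**2 - 4)*(-1))**2 = (-40 + (-4*1 - 4)*(-1))**2 = (-40 + (-4 - 4)*(-1))**2 = (-40 - 8*(-1))**2 = (-40 + 8)**2 = (-32)**2 = 1024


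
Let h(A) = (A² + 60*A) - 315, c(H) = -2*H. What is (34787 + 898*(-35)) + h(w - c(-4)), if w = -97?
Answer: 7767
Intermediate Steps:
h(A) = -315 + A² + 60*A
(34787 + 898*(-35)) + h(w - c(-4)) = (34787 + 898*(-35)) + (-315 + (-97 - (-2)*(-4))² + 60*(-97 - (-2)*(-4))) = (34787 - 31430) + (-315 + (-97 - 1*8)² + 60*(-97 - 1*8)) = 3357 + (-315 + (-97 - 8)² + 60*(-97 - 8)) = 3357 + (-315 + (-105)² + 60*(-105)) = 3357 + (-315 + 11025 - 6300) = 3357 + 4410 = 7767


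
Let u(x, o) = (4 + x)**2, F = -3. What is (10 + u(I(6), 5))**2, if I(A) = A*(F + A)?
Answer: 244036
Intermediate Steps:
I(A) = A*(-3 + A)
(10 + u(I(6), 5))**2 = (10 + (4 + 6*(-3 + 6))**2)**2 = (10 + (4 + 6*3)**2)**2 = (10 + (4 + 18)**2)**2 = (10 + 22**2)**2 = (10 + 484)**2 = 494**2 = 244036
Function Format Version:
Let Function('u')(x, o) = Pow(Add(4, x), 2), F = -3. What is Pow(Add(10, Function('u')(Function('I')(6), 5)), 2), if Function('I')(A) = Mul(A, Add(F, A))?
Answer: 244036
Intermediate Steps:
Function('I')(A) = Mul(A, Add(-3, A))
Pow(Add(10, Function('u')(Function('I')(6), 5)), 2) = Pow(Add(10, Pow(Add(4, Mul(6, Add(-3, 6))), 2)), 2) = Pow(Add(10, Pow(Add(4, Mul(6, 3)), 2)), 2) = Pow(Add(10, Pow(Add(4, 18), 2)), 2) = Pow(Add(10, Pow(22, 2)), 2) = Pow(Add(10, 484), 2) = Pow(494, 2) = 244036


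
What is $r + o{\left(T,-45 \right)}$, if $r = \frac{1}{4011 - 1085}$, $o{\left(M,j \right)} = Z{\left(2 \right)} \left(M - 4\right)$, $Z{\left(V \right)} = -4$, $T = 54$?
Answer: $- \frac{585199}{2926} \approx -200.0$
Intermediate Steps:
$o{\left(M,j \right)} = 16 - 4 M$ ($o{\left(M,j \right)} = - 4 \left(M - 4\right) = - 4 \left(-4 + M\right) = 16 - 4 M$)
$r = \frac{1}{2926} \approx 0.00034176$
$r + o{\left(T,-45 \right)} = \frac{1}{2926} + \left(16 - 216\right) = \frac{1}{2926} - 200 = - \frac{585199}{2926}$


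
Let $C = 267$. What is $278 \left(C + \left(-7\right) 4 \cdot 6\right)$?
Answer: $27522$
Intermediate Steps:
$278 \left(C + \left(-7\right) 4 \cdot 6\right) = 278 \left(267 + \left(-7\right) 4 \cdot 6\right) = 278 \left(267 - 168\right) = 278 \cdot 99 = 27522$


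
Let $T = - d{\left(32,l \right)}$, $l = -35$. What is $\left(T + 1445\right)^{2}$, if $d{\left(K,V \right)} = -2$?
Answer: $2093809$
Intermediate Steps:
$T = 2$ ($T = \left(-1\right) \left(-2\right) = 2$)
$\left(T + 1445\right)^{2} = \left(2 + 1445\right)^{2} = 1447^{2} = 2093809$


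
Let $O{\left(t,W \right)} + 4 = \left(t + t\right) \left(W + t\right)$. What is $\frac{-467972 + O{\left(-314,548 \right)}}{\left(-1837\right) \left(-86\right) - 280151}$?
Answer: $\frac{204976}{40723} \approx 5.0334$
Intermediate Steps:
$O{\left(t,W \right)} = -4 + 2 t \left(W + t\right)$ ($O{\left(t,W \right)} = -4 + \left(t + t\right) \left(W + t\right) = -4 + 2 t \left(W + t\right)$)
$\frac{-467972 + O{\left(-314,548 \right)}}{\left(-1837\right) \left(-86\right) - 280151} = \frac{-467972 + \left(-4 + 2 \left(-314\right)^{2} + 2 \cdot 548 \left(-314\right)\right)}{\left(-1837\right) \left(-86\right) - 280151} = \frac{-467972 - 146956}{157982 - 280151} = \frac{-467972 - 146956}{-122169} = \left(-467972 - 146956\right) \left(- \frac{1}{122169}\right) = \left(-614928\right) \left(- \frac{1}{122169}\right) = \frac{204976}{40723}$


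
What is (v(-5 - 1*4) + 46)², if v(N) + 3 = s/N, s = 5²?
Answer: 131044/81 ≈ 1617.8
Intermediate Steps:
s = 25
v(N) = -3 + 25/N
(v(-5 - 1*4) + 46)² = ((-3 + 25/(-5 - 1*4)) + 46)² = ((-3 + 25/(-5 - 4)) + 46)² = ((-3 + 25/(-9)) + 46)² = ((-3 + 25*(-⅑)) + 46)² = ((-3 - 25/9) + 46)² = (-52/9 + 46)² = (362/9)² = 131044/81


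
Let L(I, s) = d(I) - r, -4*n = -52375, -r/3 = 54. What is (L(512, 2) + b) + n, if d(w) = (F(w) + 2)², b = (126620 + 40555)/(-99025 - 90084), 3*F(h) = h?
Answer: 293208053527/6807924 ≈ 43069.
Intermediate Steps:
r = -162 (r = -3*54 = -162)
F(h) = h/3
b = -167175/189109 (b = 167175/(-189109) = 167175*(-1/189109) = -167175/189109 ≈ -0.88401)
d(w) = (2 + w/3)² (d(w) = (w/3 + 2)² = (2 + w/3)²)
n = 52375/4 (n = -¼*(-52375) = 52375/4 ≈ 13094.)
L(I, s) = 162 + (6 + I)²/9 (L(I, s) = (6 + I)²/9 - 1*(-162) = (6 + I)²/9 + 162 = 162 + (6 + I)²/9)
(L(512, 2) + b) + n = ((162 + (6 + 512)²/9) - 167175/189109) + 52375/4 = ((162 + (⅑)*518²) - 167175/189109) + 52375/4 = ((162 + (⅑)*268324) - 167175/189109) + 52375/4 = ((162 + 268324/9) - 167175/189109) + 52375/4 = (269782/9 - 167175/189109) + 52375/4 = 51016699663/1701981 + 52375/4 = 293208053527/6807924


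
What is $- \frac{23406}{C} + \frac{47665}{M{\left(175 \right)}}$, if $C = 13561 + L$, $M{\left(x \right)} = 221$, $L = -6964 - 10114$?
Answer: $\frac{172810531}{777257} \approx 222.33$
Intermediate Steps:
$L = -17078$ ($L = -6964 - 10114 = -17078$)
$C = -3517$ ($C = 13561 - 17078 = -3517$)
$- \frac{23406}{C} + \frac{47665}{M{\left(175 \right)}} = - \frac{23406}{-3517} + \frac{47665}{221} = \left(-23406\right) \left(- \frac{1}{3517}\right) + 47665 \cdot \frac{1}{221} = \frac{23406}{3517} + \frac{47665}{221} = \frac{172810531}{777257}$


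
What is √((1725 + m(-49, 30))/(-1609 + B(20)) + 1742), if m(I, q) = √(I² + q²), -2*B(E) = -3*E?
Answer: √(4340502047 - 1579*√3301)/1579 ≈ 41.724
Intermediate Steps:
B(E) = 3*E/2 (B(E) = -(-3)*E/2 = 3*E/2)
√((1725 + m(-49, 30))/(-1609 + B(20)) + 1742) = √((1725 + √((-49)² + 30²))/(-1609 + (3/2)*20) + 1742) = √((1725 + √(2401 + 900))/(-1609 + 30) + 1742) = √((1725 + √3301)/(-1579) + 1742) = √((1725 + √3301)*(-1/1579) + 1742) = √((-1725/1579 - √3301/1579) + 1742) = √(2748893/1579 - √3301/1579)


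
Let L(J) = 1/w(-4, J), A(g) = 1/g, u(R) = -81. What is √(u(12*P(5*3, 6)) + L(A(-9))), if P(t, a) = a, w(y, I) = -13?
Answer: I*√13702/13 ≈ 9.0043*I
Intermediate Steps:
A(g) = 1/g
L(J) = -1/13 (L(J) = 1/(-13) = -1/13)
√(u(12*P(5*3, 6)) + L(A(-9))) = √(-81 - 1/13) = √(-1054/13) = I*√13702/13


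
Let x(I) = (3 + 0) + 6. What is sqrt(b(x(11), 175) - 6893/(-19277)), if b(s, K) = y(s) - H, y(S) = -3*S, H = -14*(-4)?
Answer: I*sqrt(30710150146)/19277 ≈ 9.0908*I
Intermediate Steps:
H = 56
x(I) = 9 (x(I) = 3 + 6 = 9)
b(s, K) = -56 - 3*s (b(s, K) = -3*s - 1*56 = -3*s - 56 = -56 - 3*s)
sqrt(b(x(11), 175) - 6893/(-19277)) = sqrt((-56 - 3*9) - 6893/(-19277)) = sqrt((-56 - 27) - 6893*(-1/19277)) = sqrt(-83 + 6893/19277) = sqrt(-1593098/19277) = I*sqrt(30710150146)/19277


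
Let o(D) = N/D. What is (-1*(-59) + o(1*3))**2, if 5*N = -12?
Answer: 84681/25 ≈ 3387.2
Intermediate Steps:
N = -12/5 (N = (1/5)*(-12) = -12/5 ≈ -2.4000)
o(D) = -12/(5*D)
(-1*(-59) + o(1*3))**2 = (-1*(-59) - 12/(5*(1*3)))**2 = (59 - 12/5/3)**2 = (59 - 12/5*1/3)**2 = (59 - 4/5)**2 = (291/5)**2 = 84681/25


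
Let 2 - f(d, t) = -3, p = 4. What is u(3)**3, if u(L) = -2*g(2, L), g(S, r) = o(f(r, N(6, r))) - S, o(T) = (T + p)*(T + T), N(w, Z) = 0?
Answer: -5451776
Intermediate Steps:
f(d, t) = 5 (f(d, t) = 2 - 1*(-3) = 2 + 3 = 5)
o(T) = 2*T*(4 + T) (o(T) = (T + 4)*(T + T) = (4 + T)*(2*T) = 2*T*(4 + T))
g(S, r) = 90 - S (g(S, r) = 2*5*(4 + 5) - S = 2*5*9 - S = 90 - S)
u(L) = -176 (u(L) = -2*(90 - 1*2) = -2*(90 - 2) = -2*88 = -176)
u(3)**3 = (-176)**3 = -5451776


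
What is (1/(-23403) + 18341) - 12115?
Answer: 145707077/23403 ≈ 6226.0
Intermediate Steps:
(1/(-23403) + 18341) - 12115 = (-1/23403 + 18341) - 12115 = 429234422/23403 - 12115 = 145707077/23403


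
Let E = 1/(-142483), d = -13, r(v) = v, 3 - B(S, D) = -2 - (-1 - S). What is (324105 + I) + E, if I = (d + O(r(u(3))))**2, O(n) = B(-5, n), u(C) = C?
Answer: 46181732442/142483 ≈ 3.2412e+5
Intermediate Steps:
B(S, D) = 4 - S (B(S, D) = 3 - (-2 - (-1 - S)) = 3 - (-2 + (1 + S)) = 3 - (-1 + S) = 3 + (1 - S) = 4 - S)
O(n) = 9 (O(n) = 4 - 1*(-5) = 4 + 5 = 9)
E = -1/142483 ≈ -7.0184e-6
I = 16 (I = (-13 + 9)**2 = (-4)**2 = 16)
(324105 + I) + E = (324105 + 16) - 1/142483 = 324121 - 1/142483 = 46181732442/142483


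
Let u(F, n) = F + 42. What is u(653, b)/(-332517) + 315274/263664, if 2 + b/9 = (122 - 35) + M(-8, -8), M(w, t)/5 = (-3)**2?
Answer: 17441786363/14612127048 ≈ 1.1937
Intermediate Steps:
M(w, t) = 45 (M(w, t) = 5*(-3)**2 = 5*9 = 45)
b = 1170 (b = -18 + 9*((122 - 35) + 45) = -18 + 9*(87 + 45) = -18 + 9*132 = -18 + 1188 = 1170)
u(F, n) = 42 + F
u(653, b)/(-332517) + 315274/263664 = (42 + 653)/(-332517) + 315274/263664 = 695*(-1/332517) + 315274*(1/263664) = -695/332517 + 157637/131832 = 17441786363/14612127048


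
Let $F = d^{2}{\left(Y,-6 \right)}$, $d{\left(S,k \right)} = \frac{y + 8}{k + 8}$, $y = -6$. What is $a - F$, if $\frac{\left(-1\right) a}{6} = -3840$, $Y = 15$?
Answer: $23039$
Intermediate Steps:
$d{\left(S,k \right)} = \frac{2}{8 + k}$ ($d{\left(S,k \right)} = \frac{-6 + 8}{k + 8} = \frac{2}{8 + k}$)
$F = 1$ ($F = \left(\frac{2}{8 - 6}\right)^{2} = \left(\frac{2}{2}\right)^{2} = \left(2 \cdot \frac{1}{2}\right)^{2} = 1^{2} = 1$)
$a = 23040$ ($a = \left(-6\right) \left(-3840\right) = 23040$)
$a - F = 23040 - 1 = 23039$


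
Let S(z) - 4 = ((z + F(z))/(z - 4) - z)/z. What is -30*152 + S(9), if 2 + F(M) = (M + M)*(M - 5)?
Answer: -204986/45 ≈ -4555.2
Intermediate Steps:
F(M) = -2 + 2*M*(-5 + M) (F(M) = -2 + (M + M)*(M - 5) = -2 + (2*M)*(-5 + M) = -2 + 2*M*(-5 + M))
S(z) = 4 + (-z + (-2 - 9*z + 2*z²)/(-4 + z))/z (S(z) = 4 + ((z + (-2 - 10*z + 2*z²))/(z - 4) - z)/z = 4 + ((-2 - 9*z + 2*z²)/(-4 + z) - z)/z = 4 + (-z + (-2 - 9*z + 2*z²)/(-4 + z))/z)
-30*152 + S(9) = -30*152 + (-2 - 21*9 + 5*9²)/(9*(-4 + 9)) = -4560 + (⅑)*(-2 - 189 + 5*81)/5 = -4560 + (⅑)*(⅕)*(-2 - 189 + 405) = -4560 + (⅑)*(⅕)*214 = -4560 + 214/45 = -204986/45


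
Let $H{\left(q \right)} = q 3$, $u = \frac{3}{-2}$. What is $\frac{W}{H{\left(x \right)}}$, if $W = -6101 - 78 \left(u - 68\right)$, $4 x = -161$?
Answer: $\frac{2720}{483} \approx 5.6315$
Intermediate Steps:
$u = - \frac{3}{2}$ ($u = 3 \left(- \frac{1}{2}\right) = - \frac{3}{2} \approx -1.5$)
$x = - \frac{161}{4}$ ($x = \frac{1}{4} \left(-161\right) = - \frac{161}{4} \approx -40.25$)
$H{\left(q \right)} = 3 q$
$W = -680$ ($W = -6101 - 78 \left(- \frac{3}{2} - 68\right) = -6101 - 78 \left(- \frac{139}{2}\right) = -6101 - -5421 = -6101 + 5421 = -680$)
$\frac{W}{H{\left(x \right)}} = - \frac{680}{3 \left(- \frac{161}{4}\right)} = - \frac{680}{- \frac{483}{4}} = \left(-680\right) \left(- \frac{4}{483}\right) = \frac{2720}{483}$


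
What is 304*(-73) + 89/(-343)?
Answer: -7611945/343 ≈ -22192.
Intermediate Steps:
304*(-73) + 89/(-343) = -22192 + 89*(-1/343) = -22192 - 89/343 = -7611945/343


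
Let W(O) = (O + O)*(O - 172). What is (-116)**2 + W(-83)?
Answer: 55786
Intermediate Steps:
W(O) = 2*O*(-172 + O) (W(O) = (2*O)*(-172 + O) = 2*O*(-172 + O))
(-116)**2 + W(-83) = (-116)**2 + 2*(-83)*(-172 - 83) = 13456 + 2*(-83)*(-255) = 13456 + 42330 = 55786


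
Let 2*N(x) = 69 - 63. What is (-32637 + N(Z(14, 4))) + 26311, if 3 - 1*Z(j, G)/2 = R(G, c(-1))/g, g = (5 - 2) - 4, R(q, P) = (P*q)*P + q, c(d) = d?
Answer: -6323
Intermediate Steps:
R(q, P) = q + q*P² (R(q, P) = q*P² + q = q + q*P²)
g = -1 (g = 3 - 4 = -1)
Z(j, G) = 6 + 4*G (Z(j, G) = 6 - 2*G*(1 + (-1)²)/(-1) = 6 - 2*G*(1 + 1)*(-1) = 6 - 2*G*2*(-1) = 6 - 2*2*G*(-1) = 6 - (-4)*G = 6 + 4*G)
N(x) = 3 (N(x) = (69 - 63)/2 = (½)*6 = 3)
(-32637 + N(Z(14, 4))) + 26311 = (-32637 + 3) + 26311 = -32634 + 26311 = -6323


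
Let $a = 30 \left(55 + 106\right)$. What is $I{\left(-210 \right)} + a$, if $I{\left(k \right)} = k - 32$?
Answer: $4588$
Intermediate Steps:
$a = 4830$ ($a = 30 \cdot 161 = 4830$)
$I{\left(k \right)} = -32 + k$
$I{\left(-210 \right)} + a = \left(-32 - 210\right) + 4830 = -242 + 4830 = 4588$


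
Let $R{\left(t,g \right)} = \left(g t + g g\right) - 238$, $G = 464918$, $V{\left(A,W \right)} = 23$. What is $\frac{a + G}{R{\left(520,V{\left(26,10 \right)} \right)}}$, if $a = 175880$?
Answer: $\frac{640798}{12251} \approx 52.306$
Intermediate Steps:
$R{\left(t,g \right)} = -238 + g^{2} + g t$ ($R{\left(t,g \right)} = \left(g t + g^{2}\right) - 238 = \left(g^{2} + g t\right) - 238 = -238 + g^{2} + g t$)
$\frac{a + G}{R{\left(520,V{\left(26,10 \right)} \right)}} = \frac{175880 + 464918}{-238 + 23^{2} + 23 \cdot 520} = \frac{640798}{-238 + 529 + 11960} = \frac{640798}{12251}$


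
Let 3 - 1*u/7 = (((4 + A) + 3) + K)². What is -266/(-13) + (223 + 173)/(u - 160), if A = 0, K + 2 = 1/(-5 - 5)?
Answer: 7653262/399191 ≈ 19.172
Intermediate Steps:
K = -21/10 (K = -2 + 1/(-5 - 5) = -2 + 1/(-10) = -2 - ⅒ = -21/10 ≈ -2.1000)
u = -14707/100 (u = 21 - 7*(((4 + 0) + 3) - 21/10)² = 21 - 7*((4 + 3) - 21/10)² = 21 - 7*(7 - 21/10)² = 21 - 7*(49/10)² = 21 - 7*2401/100 = 21 - 16807/100 = -14707/100 ≈ -147.07)
-266/(-13) + (223 + 173)/(u - 160) = -266/(-13) + (223 + 173)/(-14707/100 - 160) = -266*(-1/13) + 396/(-30707/100) = 266/13 + 396*(-100/30707) = 266/13 - 39600/30707 = 7653262/399191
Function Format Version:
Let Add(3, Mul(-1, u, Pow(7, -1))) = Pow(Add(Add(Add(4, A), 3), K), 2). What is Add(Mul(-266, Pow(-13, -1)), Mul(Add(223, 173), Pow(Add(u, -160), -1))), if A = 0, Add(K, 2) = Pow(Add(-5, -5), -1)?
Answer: Rational(7653262, 399191) ≈ 19.172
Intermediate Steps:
K = Rational(-21, 10) (K = Add(-2, Pow(Add(-5, -5), -1)) = Add(-2, Pow(-10, -1)) = Add(-2, Rational(-1, 10)) = Rational(-21, 10) ≈ -2.1000)
u = Rational(-14707, 100) (u = Add(21, Mul(-7, Pow(Add(Add(Add(4, 0), 3), Rational(-21, 10)), 2))) = Add(21, Mul(-7, Pow(Add(Add(4, 3), Rational(-21, 10)), 2))) = Add(21, Mul(-7, Pow(Add(7, Rational(-21, 10)), 2))) = Add(21, Mul(-7, Pow(Rational(49, 10), 2))) = Add(21, Mul(-7, Rational(2401, 100))) = Add(21, Rational(-16807, 100)) = Rational(-14707, 100) ≈ -147.07)
Add(Mul(-266, Pow(-13, -1)), Mul(Add(223, 173), Pow(Add(u, -160), -1))) = Add(Mul(-266, Pow(-13, -1)), Mul(Add(223, 173), Pow(Add(Rational(-14707, 100), -160), -1))) = Add(Mul(-266, Rational(-1, 13)), Mul(396, Pow(Rational(-30707, 100), -1))) = Add(Rational(266, 13), Mul(396, Rational(-100, 30707))) = Add(Rational(266, 13), Rational(-39600, 30707)) = Rational(7653262, 399191)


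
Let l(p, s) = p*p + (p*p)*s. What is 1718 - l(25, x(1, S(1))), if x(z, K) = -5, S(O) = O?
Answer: 4218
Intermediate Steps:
l(p, s) = p**2 + s*p**2 (l(p, s) = p**2 + p**2*s = p**2 + s*p**2)
1718 - l(25, x(1, S(1))) = 1718 - 25**2*(1 - 5) = 1718 - 625*(-4) = 1718 - 1*(-2500) = 1718 + 2500 = 4218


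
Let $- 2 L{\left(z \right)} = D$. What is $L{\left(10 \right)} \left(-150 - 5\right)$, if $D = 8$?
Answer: $620$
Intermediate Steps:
$L{\left(z \right)} = -4$ ($L{\left(z \right)} = \left(- \frac{1}{2}\right) 8 = -4$)
$L{\left(10 \right)} \left(-150 - 5\right) = - 4 \left(-150 - 5\right) = \left(-4\right) \left(-155\right) = 620$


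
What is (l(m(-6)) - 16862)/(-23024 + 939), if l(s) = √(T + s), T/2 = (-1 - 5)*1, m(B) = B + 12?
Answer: 16862/22085 - I*√6/22085 ≈ 0.7635 - 0.00011091*I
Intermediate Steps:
m(B) = 12 + B
T = -12 (T = 2*((-1 - 5)*1) = 2*(-6*1) = 2*(-6) = -12)
l(s) = √(-12 + s)
(l(m(-6)) - 16862)/(-23024 + 939) = (√(-12 + (12 - 6)) - 16862)/(-23024 + 939) = (√(-12 + 6) - 16862)/(-22085) = (√(-6) - 16862)*(-1/22085) = (I*√6 - 16862)*(-1/22085) = (-16862 + I*√6)*(-1/22085) = 16862/22085 - I*√6/22085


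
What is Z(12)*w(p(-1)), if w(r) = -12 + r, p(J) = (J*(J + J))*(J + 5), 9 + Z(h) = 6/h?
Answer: 34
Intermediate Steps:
Z(h) = -9 + 6/h
p(J) = 2*J²*(5 + J) (p(J) = (J*(2*J))*(5 + J) = (2*J²)*(5 + J) = 2*J²*(5 + J))
Z(12)*w(p(-1)) = (-9 + 6/12)*(-12 + 2*(-1)²*(5 - 1)) = (-9 + 6*(1/12))*(-12 + 2*1*4) = (-9 + ½)*(-12 + 8) = -17/2*(-4) = 34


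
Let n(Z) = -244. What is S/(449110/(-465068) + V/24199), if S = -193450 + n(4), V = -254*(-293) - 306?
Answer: -155704803140372/1685783357 ≈ -92364.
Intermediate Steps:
V = 74116 (V = 74422 - 306 = 74116)
S = -193694 (S = -193450 - 244 = -193694)
S/(449110/(-465068) + V/24199) = -193694/(449110/(-465068) + 74116/24199) = -193694/(449110*(-1/465068) + 74116*(1/24199)) = -193694/(-224555/232534 + 10588/3457) = -193694/1685783357/803870038 = -193694*803870038/1685783357 = -155704803140372/1685783357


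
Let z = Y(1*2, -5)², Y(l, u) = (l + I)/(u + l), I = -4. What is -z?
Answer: -4/9 ≈ -0.44444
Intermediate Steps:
Y(l, u) = (-4 + l)/(l + u) (Y(l, u) = (l - 4)/(u + l) = (-4 + l)/(l + u))
z = 4/9 (z = ((-4 + 1*2)/(1*2 - 5))² = ((-4 + 2)/(2 - 5))² = (-2/(-3))² = (-⅓*(-2))² = (⅔)² = 4/9 ≈ 0.44444)
-z = -1*4/9 = -4/9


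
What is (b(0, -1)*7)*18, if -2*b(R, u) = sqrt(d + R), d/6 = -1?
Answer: -63*I*sqrt(6) ≈ -154.32*I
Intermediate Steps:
d = -6 (d = 6*(-1) = -6)
b(R, u) = -sqrt(-6 + R)/2
(b(0, -1)*7)*18 = (-sqrt(-6 + 0)/2*7)*18 = (-I*sqrt(6)/2*7)*18 = -7*I*sqrt(6)/2*18 = -63*I*sqrt(6)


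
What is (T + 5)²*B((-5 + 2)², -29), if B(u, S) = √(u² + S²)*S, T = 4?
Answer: -2349*√922 ≈ -71326.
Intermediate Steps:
B(u, S) = S*√(S² + u²) (B(u, S) = √(S² + u²)*S = S*√(S² + u²))
(T + 5)²*B((-5 + 2)², -29) = (4 + 5)²*(-29*√((-29)² + ((-5 + 2)²)²)) = 9²*(-29*√(841 + ((-3)²)²)) = 81*(-29*√(841 + 9²)) = 81*(-29*√(841 + 81)) = 81*(-29*√922) = -2349*√922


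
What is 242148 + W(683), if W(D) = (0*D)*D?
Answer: 242148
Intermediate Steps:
W(D) = 0 (W(D) = 0*D = 0)
242148 + W(683) = 242148 + 0 = 242148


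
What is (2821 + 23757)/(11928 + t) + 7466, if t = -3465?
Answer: 63211336/8463 ≈ 7469.1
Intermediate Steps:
(2821 + 23757)/(11928 + t) + 7466 = (2821 + 23757)/(11928 - 3465) + 7466 = 26578/8463 + 7466 = 63211336/8463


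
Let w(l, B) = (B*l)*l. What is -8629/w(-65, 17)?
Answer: -8629/71825 ≈ -0.12014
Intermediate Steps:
w(l, B) = B*l²
-8629/w(-65, 17) = -8629/(17*(-65)²) = -8629/(17*4225) = -8629/71825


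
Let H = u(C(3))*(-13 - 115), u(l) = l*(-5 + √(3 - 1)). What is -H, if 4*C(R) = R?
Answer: -480 + 96*√2 ≈ -344.24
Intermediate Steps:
C(R) = R/4
u(l) = l*(-5 + √2)
H = 480 - 96*√2 (H = (((¼)*3)*(-5 + √2))*(-13 - 115) = (3*(-5 + √2)/4)*(-128) = (-15/4 + 3*√2/4)*(-128) = 480 - 96*√2 ≈ 344.24)
-H = -(480 - 96*√2) = -480 + 96*√2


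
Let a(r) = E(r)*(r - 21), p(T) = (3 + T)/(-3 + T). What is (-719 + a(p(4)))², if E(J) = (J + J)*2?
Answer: 1234321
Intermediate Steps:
E(J) = 4*J (E(J) = (2*J)*2 = 4*J)
p(T) = (3 + T)/(-3 + T)
a(r) = 4*r*(-21 + r) (a(r) = (4*r)*(r - 21) = (4*r)*(-21 + r) = 4*r*(-21 + r))
(-719 + a(p(4)))² = (-719 + 4*((3 + 4)/(-3 + 4))*(-21 + (3 + 4)/(-3 + 4)))² = (-719 + 4*(7/1)*(-21 + 7/1))² = (-719 + 4*(1*7)*(-21 + 1*7))² = (-719 + 4*7*(-21 + 7))² = (-719 + 4*7*(-14))² = (-719 - 392)² = (-1111)² = 1234321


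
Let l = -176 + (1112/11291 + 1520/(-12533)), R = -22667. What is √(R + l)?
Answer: I*√457434027080590400659/141510103 ≈ 151.14*I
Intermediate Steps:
l = -24909003752/141510103 (l = -176 + (1112*(1/11291) + 1520*(-1/12533)) = -176 + (1112/11291 - 1520/12533) = -176 - 3225624/141510103 = -24909003752/141510103 ≈ -176.02)
√(R + l) = √(-22667 - 24909003752/141510103) = √(-3232518508453/141510103) = I*√457434027080590400659/141510103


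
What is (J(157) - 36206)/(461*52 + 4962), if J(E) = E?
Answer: -36049/28934 ≈ -1.2459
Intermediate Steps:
(J(157) - 36206)/(461*52 + 4962) = (157 - 36206)/(461*52 + 4962) = -36049/(23972 + 4962) = -36049/28934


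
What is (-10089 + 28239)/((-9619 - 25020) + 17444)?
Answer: -3630/3439 ≈ -1.0555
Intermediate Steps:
(-10089 + 28239)/((-9619 - 25020) + 17444) = 18150/(-34639 + 17444) = 18150/(-17195) = 18150*(-1/17195) = -3630/3439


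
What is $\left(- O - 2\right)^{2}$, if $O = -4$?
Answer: $4$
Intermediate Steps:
$\left(- O - 2\right)^{2} = \left(\left(-1\right) \left(-4\right) - 2\right)^{2} = \left(4 - 2\right)^{2} = 2^{2} = 4$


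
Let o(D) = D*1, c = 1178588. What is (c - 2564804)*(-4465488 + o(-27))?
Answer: 6190168341240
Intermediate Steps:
o(D) = D
(c - 2564804)*(-4465488 + o(-27)) = (1178588 - 2564804)*(-4465488 - 27) = -1386216*(-4465515) = 6190168341240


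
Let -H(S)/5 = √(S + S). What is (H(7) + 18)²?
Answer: 674 - 180*√14 ≈ 0.50167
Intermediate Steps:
H(S) = -5*√2*√S (H(S) = -5*√(S + S) = -5*√2*√S)
(H(7) + 18)² = (-5*√2*√7 + 18)² = (-5*√14 + 18)² = (18 - 5*√14)²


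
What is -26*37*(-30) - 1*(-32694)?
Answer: 61554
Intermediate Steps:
-26*37*(-30) - 1*(-32694) = -962*(-30) + 32694 = 28860 + 32694 = 61554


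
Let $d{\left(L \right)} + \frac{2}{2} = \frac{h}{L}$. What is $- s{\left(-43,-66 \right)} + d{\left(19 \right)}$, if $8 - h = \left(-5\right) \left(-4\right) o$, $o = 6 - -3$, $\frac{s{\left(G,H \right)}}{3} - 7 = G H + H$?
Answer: $- \frac{158594}{19} \approx -8347.0$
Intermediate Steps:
$s{\left(G,H \right)} = 21 + 3 H + 3 G H$ ($s{\left(G,H \right)} = 21 + 3 \left(G H + H\right) = 21 + 3 \left(H + G H\right) = 21 + \left(3 H + 3 G H\right) = 21 + 3 H + 3 G H$)
$o = 9$ ($o = 6 + 3 = 9$)
$h = -172$ ($h = 8 - \left(-5\right) \left(-4\right) 9 = 8 - 20 \cdot 9 = 8 - 180 = -172$)
$d{\left(L \right)} = -1 - \frac{172}{L}$
$- s{\left(-43,-66 \right)} + d{\left(19 \right)} = - (21 + 3 \left(-66\right) + 3 \left(-43\right) \left(-66\right)) + \frac{-172 - 19}{19} = - (21 - 198 + 8514) + \frac{-172 - 19}{19} = \left(-1\right) 8337 + \frac{1}{19} \left(-191\right) = -8337 - \frac{191}{19} = - \frac{158594}{19}$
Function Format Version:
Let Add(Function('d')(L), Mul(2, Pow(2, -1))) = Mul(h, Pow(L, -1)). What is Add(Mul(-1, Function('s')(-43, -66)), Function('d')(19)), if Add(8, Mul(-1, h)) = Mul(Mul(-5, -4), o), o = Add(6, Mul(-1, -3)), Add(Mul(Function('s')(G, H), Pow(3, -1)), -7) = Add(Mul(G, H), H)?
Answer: Rational(-158594, 19) ≈ -8347.0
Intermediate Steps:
Function('s')(G, H) = Add(21, Mul(3, H), Mul(3, G, H)) (Function('s')(G, H) = Add(21, Mul(3, Add(Mul(G, H), H))) = Add(21, Mul(3, Add(H, Mul(G, H)))) = Add(21, Add(Mul(3, H), Mul(3, G, H))) = Add(21, Mul(3, H), Mul(3, G, H)))
o = 9 (o = Add(6, 3) = 9)
h = -172 (h = Add(8, Mul(-1, Mul(Mul(-5, -4), 9))) = Add(8, Mul(-1, Mul(20, 9))) = Add(8, Mul(-1, 180)) = Add(8, -180) = -172)
Function('d')(L) = Add(-1, Mul(-172, Pow(L, -1)))
Add(Mul(-1, Function('s')(-43, -66)), Function('d')(19)) = Add(Mul(-1, Add(21, Mul(3, -66), Mul(3, -43, -66))), Mul(Pow(19, -1), Add(-172, Mul(-1, 19)))) = Add(Mul(-1, Add(21, -198, 8514)), Mul(Rational(1, 19), Add(-172, -19))) = Add(Mul(-1, 8337), Mul(Rational(1, 19), -191)) = Add(-8337, Rational(-191, 19)) = Rational(-158594, 19)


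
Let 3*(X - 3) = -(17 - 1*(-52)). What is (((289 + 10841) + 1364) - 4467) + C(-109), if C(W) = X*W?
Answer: 10207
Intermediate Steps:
X = -20 (X = 3 + (-(17 - 1*(-52)))/3 = 3 + (-(17 + 52))/3 = 3 + (-1*69)/3 = 3 + (⅓)*(-69) = 3 - 23 = -20)
C(W) = -20*W
(((289 + 10841) + 1364) - 4467) + C(-109) = (((289 + 10841) + 1364) - 4467) - 20*(-109) = ((11130 + 1364) - 4467) + 2180 = (12494 - 4467) + 2180 = 8027 + 2180 = 10207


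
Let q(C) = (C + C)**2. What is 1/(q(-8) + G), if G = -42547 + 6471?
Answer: -1/35820 ≈ -2.7917e-5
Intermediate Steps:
q(C) = 4*C**2 (q(C) = (2*C)**2 = 4*C**2)
G = -36076
1/(q(-8) + G) = 1/(4*(-8)**2 - 36076) = 1/(4*64 - 36076) = 1/(256 - 36076) = 1/(-35820) = -1/35820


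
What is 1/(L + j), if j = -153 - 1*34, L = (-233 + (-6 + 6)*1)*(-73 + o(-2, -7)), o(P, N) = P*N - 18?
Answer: 1/17754 ≈ 5.6325e-5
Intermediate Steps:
o(P, N) = -18 + N*P (o(P, N) = N*P - 18 = -18 + N*P)
L = 17941 (L = (-233 + (-6 + 6)*1)*(-73 + (-18 - 7*(-2))) = (-233 + 0*1)*(-73 + (-18 + 14)) = (-233 + 0)*(-73 - 4) = -233*(-77) = 17941)
j = -187 (j = -153 - 34 = -187)
1/(L + j) = 1/(17941 - 187) = 1/17754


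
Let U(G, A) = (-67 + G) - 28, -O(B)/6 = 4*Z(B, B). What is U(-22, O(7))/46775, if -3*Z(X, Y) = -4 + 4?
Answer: -117/46775 ≈ -0.0025013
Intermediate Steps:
Z(X, Y) = 0 (Z(X, Y) = -(-4 + 4)/3 = -1/3*0 = 0)
O(B) = 0 (O(B) = -24*0 = -6*0 = 0)
U(G, A) = -95 + G
U(-22, O(7))/46775 = (-95 - 22)/46775 = -117*1/46775 = -117/46775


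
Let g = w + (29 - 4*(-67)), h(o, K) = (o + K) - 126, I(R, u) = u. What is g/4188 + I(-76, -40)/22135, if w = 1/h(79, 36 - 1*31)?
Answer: 53810803/778691592 ≈ 0.069104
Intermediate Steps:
h(o, K) = -126 + K + o (h(o, K) = (K + o) - 126 = -126 + K + o)
w = -1/42 (w = 1/(-126 + (36 - 1*31) + 79) = 1/(-126 + (36 - 31) + 79) = 1/(-126 + 5 + 79) = 1/(-42) = -1/42 ≈ -0.023810)
g = 12473/42 (g = -1/42 + (29 - 4*(-67)) = -1/42 + (29 + 268) = -1/42 + 297 = 12473/42 ≈ 296.98)
g/4188 + I(-76, -40)/22135 = (12473/42)/4188 - 40/22135 = (12473/42)*(1/4188) - 40*1/22135 = 12473/175896 - 8/4427 = 53810803/778691592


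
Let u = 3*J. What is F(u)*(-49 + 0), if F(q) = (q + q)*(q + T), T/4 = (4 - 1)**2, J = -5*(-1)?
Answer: -74970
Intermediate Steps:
J = 5
T = 36 (T = 4*(4 - 1)**2 = 4*3**2 = 4*9 = 36)
u = 15 (u = 3*5 = 15)
F(q) = 2*q*(36 + q) (F(q) = (q + q)*(q + 36) = (2*q)*(36 + q) = 2*q*(36 + q))
F(u)*(-49 + 0) = (2*15*(36 + 15))*(-49 + 0) = (2*15*51)*(-49) = 1530*(-49) = -74970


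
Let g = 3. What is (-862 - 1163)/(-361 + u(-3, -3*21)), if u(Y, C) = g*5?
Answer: 2025/346 ≈ 5.8526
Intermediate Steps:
u(Y, C) = 15 (u(Y, C) = 3*5 = 15)
(-862 - 1163)/(-361 + u(-3, -3*21)) = (-862 - 1163)/(-361 + 15) = -2025/(-346) = -2025*(-1/346) = 2025/346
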